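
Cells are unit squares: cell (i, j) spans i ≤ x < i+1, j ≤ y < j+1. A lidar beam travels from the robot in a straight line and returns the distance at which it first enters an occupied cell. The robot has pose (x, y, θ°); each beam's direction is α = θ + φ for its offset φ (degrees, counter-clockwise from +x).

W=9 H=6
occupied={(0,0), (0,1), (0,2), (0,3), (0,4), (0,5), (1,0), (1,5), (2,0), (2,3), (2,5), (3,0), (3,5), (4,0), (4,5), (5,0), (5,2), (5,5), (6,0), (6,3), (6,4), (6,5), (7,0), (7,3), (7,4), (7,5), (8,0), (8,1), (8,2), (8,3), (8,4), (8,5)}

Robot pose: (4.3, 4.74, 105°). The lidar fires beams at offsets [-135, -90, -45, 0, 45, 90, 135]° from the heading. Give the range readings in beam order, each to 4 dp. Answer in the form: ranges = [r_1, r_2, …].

beam 1: φ=-135°, α=330°
  cosα=0.8660 sinα=-0.5000 | (4,4) | tMaxX 0.8083 tMaxY 1.4800 | tΔX 1.1547 tΔY 2.0000
    t=0.8083 [x] (5,4)
    t=1.4800 [y] (5,3)
    t=1.9630 [x] (6,3) — stop
  → r_1 = 1.9630
beam 2: φ=-90°, α=15°
  cosα=0.9659 sinα=0.2588 | (4,4) | tMaxX 0.7247 tMaxY 1.0046 | tΔX 1.0353 tΔY 3.8637
    t=0.7247 [x] (5,4)
    t=1.0046 [y] (5,5) — stop
  → r_2 = 1.0046
beam 3: φ=-45°, α=60°
  cosα=0.5000 sinα=0.8660 | (4,4) | tMaxX 1.4000 tMaxY 0.3002 | tΔX 2.0000 tΔY 1.1547
    t=0.3002 [y] (4,5) — stop
  → r_3 = 0.3002
beam 4: φ=0°, α=105°
  cosα=-0.2588 sinα=0.9659 | (4,4) | tMaxX 1.1591 tMaxY 0.2692 | tΔX 3.8637 tΔY 1.0353
    t=0.2692 [y] (4,5) — stop
  → r_4 = 0.2692
beam 5: φ=45°, α=150°
  cosα=-0.8660 sinα=0.5000 | (4,4) | tMaxX 0.3464 tMaxY 0.5200 | tΔX 1.1547 tΔY 2.0000
    t=0.3464 [x] (3,4)
    t=0.5200 [y] (3,5) — stop
  → r_5 = 0.5200
beam 6: φ=90°, α=195°
  cosα=-0.9659 sinα=-0.2588 | (4,4) | tMaxX 0.3106 tMaxY 2.8591 | tΔX 1.0353 tΔY 3.8637
    t=0.3106 [x] (3,4)
    t=1.3459 [x] (2,4)
    t=2.3811 [x] (1,4)
    t=2.8591 [y] (1,3)
    t=3.4164 [x] (0,3) — stop
  → r_6 = 3.4164
beam 7: φ=135°, α=240°
  cosα=-0.5000 sinα=-0.8660 | (4,4) | tMaxX 0.6000 tMaxY 0.8545 | tΔX 2.0000 tΔY 1.1547
    t=0.6000 [x] (3,4)
    t=0.8545 [y] (3,3)
    t=2.0092 [y] (3,2)
    t=2.6000 [x] (2,2)
    t=3.1639 [y] (2,1)
    t=4.3186 [y] (2,0) — stop
  → r_7 = 4.3186

ranges = [1.9630, 1.0046, 0.3002, 0.2692, 0.5200, 3.4164, 4.3186]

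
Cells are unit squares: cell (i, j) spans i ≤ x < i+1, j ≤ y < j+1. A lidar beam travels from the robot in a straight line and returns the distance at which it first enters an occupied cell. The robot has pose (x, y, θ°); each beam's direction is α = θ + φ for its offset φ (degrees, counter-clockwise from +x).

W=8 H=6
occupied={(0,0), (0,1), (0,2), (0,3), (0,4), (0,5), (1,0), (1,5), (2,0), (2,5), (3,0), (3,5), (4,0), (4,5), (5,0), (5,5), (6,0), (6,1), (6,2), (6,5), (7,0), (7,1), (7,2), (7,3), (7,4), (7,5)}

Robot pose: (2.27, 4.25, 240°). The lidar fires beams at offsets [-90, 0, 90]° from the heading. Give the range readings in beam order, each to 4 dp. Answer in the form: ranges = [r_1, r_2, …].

beam 1: φ=-90°, α=150°
  direction (-0.8660, 0.5000); cell (2,4); t to first gridline: x 0.3118, y 1.5000 (then +1.1547 / +2.0000)
    (1,4) via x @ 0.3118
    (0,4) via x @ 1.4665  # hit
  → r_1 = 1.4665
beam 2: φ=0°, α=240°
  direction (-0.5000, -0.8660); cell (2,4); t to first gridline: x 0.5400, y 0.2887 (then +2.0000 / +1.1547)
    (2,3) via y @ 0.2887
    (1,3) via x @ 0.5400
    (1,2) via y @ 1.4434
    (0,2) via x @ 2.5400  # hit
  → r_2 = 2.5400
beam 3: φ=90°, α=330°
  direction (0.8660, -0.5000); cell (2,4); t to first gridline: x 0.8429, y 0.5000 (then +1.1547 / +2.0000)
    (2,3) via y @ 0.5000
    (3,3) via x @ 0.8429
    (4,3) via x @ 1.9976
    (4,2) via y @ 2.5000
    (5,2) via x @ 3.1523
    (6,2) via x @ 4.3070  # hit
  → r_3 = 4.3070

ranges = [1.4665, 2.5400, 4.3070]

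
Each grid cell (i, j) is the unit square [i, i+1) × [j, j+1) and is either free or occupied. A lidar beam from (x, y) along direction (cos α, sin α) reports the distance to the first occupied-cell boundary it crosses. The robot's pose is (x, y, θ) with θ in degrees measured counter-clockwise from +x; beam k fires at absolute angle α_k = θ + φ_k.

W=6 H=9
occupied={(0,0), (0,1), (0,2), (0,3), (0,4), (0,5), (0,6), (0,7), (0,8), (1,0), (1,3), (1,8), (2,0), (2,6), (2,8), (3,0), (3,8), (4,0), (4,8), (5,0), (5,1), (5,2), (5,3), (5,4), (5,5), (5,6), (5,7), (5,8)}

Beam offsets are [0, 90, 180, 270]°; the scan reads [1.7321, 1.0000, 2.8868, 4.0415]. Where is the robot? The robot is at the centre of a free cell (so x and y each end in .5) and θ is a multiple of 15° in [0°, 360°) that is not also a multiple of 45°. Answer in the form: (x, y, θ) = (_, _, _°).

(x, y, θ) = (2.5, 4.5, 150°)

The pose lattice has 26·16 = 416 candidates. Test each by forward raycasting.
  (2.5, 4.5, 210°): beam 1 = 1.0000 ≠ 1.7321 ✗
  (4.5, 6.5, 255°): beam 1 = 5.6940 ≠ 1.7321 ✗
  (3.5, 4.5, 150°): beam 1 = 2.8868 ≠ 1.7321 ✗
  (1.5, 1.5, 30°): beam 1 = 4.0415 ≠ 1.7321 ✗
  …
  (2.5, 4.5, 150°): r_1=1.7321, r_2=1.0000, r_3=2.8868, r_4=4.0415 — all match ✓
No second candidate reproduces the full scan.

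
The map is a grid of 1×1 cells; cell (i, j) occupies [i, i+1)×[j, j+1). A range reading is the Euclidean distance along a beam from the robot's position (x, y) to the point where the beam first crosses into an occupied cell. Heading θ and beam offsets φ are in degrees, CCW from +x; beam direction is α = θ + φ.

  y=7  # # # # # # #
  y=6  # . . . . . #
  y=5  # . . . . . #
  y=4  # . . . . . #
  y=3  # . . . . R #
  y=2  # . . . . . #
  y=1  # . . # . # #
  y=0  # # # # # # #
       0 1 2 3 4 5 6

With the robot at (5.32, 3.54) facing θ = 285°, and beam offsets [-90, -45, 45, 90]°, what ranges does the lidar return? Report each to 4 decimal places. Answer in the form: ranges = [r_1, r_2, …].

ranges = [4.4724, 2.6400, 0.7852, 0.7040]

beam 1: φ=-90°, α=195°
  dir = (cos 195°, sin 195°) = (-0.9659, -0.2588); from cell (5,3)
  next x-line at t=0.3313, next y-line at t=2.0864; Δt_x=1.0353, Δt_y=3.8637
    x: enter (4,3) at t=0.3313
    x: enter (3,3) at t=1.3666
    y: enter (3,2) at t=2.0864
    x: enter (2,2) at t=2.4018
    x: enter (1,2) at t=3.4371
    x: enter (0,2) at t=4.4724 ← occupied
  → r_1 = 4.4724
beam 2: φ=-45°, α=240°
  dir = (cos 240°, sin 240°) = (-0.5000, -0.8660); from cell (5,3)
  next x-line at t=0.6400, next y-line at t=0.6235; Δt_x=2.0000, Δt_y=1.1547
    y: enter (5,2) at t=0.6235
    x: enter (4,2) at t=0.6400
    y: enter (4,1) at t=1.7782
    x: enter (3,1) at t=2.6400 ← occupied
  → r_2 = 2.6400
beam 3: φ=45°, α=330°
  dir = (cos 330°, sin 330°) = (0.8660, -0.5000); from cell (5,3)
  next x-line at t=0.7852, next y-line at t=1.0800; Δt_x=1.1547, Δt_y=2.0000
    x: enter (6,3) at t=0.7852 ← occupied
  → r_3 = 0.7852
beam 4: φ=90°, α=15°
  dir = (cos 15°, sin 15°) = (0.9659, 0.2588); from cell (5,3)
  next x-line at t=0.7040, next y-line at t=1.7773; Δt_x=1.0353, Δt_y=3.8637
    x: enter (6,3) at t=0.7040 ← occupied
  → r_4 = 0.7040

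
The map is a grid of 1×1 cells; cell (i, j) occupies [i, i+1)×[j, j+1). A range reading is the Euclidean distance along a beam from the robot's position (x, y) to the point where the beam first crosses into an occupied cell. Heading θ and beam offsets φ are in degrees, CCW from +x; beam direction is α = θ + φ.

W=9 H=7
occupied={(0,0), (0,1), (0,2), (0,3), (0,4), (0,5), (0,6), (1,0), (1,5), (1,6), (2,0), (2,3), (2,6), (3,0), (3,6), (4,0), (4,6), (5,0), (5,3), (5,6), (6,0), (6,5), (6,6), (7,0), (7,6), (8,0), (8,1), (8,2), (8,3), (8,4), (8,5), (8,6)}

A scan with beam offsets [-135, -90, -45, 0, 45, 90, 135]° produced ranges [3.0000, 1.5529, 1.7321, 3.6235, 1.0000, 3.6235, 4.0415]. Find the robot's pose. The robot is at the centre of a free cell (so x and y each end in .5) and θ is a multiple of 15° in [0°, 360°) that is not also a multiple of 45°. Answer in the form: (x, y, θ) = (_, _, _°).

(x, y, θ) = (4.5, 2.5, 345°)

Candidates: 31 free-cell centres × 16 headings = 496 poses. Raycast each; keep the one whose scan matches to 4 dp.
  (5.5, 2.5, 15°): beam 1 = 1.7321 ≠ 3.0000 ✗
  (5.5, 2.5, 300°): beam 1 = 2.5882 ≠ 3.0000 ✗
  (5.5, 4.5, 150°): beam 1 = 2.5882 ≠ 3.0000 ✗
  (1.5, 4.5, 15°): beam 1 = 1.0000 ≠ 3.0000 ✗
  (4.5, 3.5, 240°): beam 1 = 2.5882 ≠ 3.0000 ✗
  …
  (4.5, 2.5, 345°): r_1=3.0000, r_2=1.5529, r_3=1.7321, r_4=3.6235, r_5=1.0000, r_6=3.6235, r_7=4.0415 — all match ✓
No second candidate reproduces the full scan.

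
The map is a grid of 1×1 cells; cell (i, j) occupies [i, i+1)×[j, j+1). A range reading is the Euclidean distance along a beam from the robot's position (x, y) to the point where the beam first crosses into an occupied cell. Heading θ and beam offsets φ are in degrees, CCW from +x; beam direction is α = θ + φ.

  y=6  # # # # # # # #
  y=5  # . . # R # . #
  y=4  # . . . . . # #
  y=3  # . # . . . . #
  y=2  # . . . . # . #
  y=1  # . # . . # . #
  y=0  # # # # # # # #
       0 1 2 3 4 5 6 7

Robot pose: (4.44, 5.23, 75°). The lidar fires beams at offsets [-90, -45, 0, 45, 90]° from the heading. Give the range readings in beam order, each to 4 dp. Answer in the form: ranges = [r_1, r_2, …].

beam 1: φ=-90°, α=345°
  direction (0.9659, -0.2588); cell (4,5); t to first gridline: x 0.5798, y 0.8887 (then +1.0353 / +3.8637)
    (5,5) via x @ 0.5798  # hit
  → r_1 = 0.5798
beam 2: φ=-45°, α=30°
  direction (0.8660, 0.5000); cell (4,5); t to first gridline: x 0.6466, y 1.5400 (then +1.1547 / +2.0000)
    (5,5) via x @ 0.6466  # hit
  → r_2 = 0.6466
beam 3: φ=0°, α=75°
  direction (0.2588, 0.9659); cell (4,5); t to first gridline: x 2.1637, y 0.7972 (then +3.8637 / +1.0353)
    (4,6) via y @ 0.7972  # hit
  → r_3 = 0.7972
beam 4: φ=45°, α=120°
  direction (-0.5000, 0.8660); cell (4,5); t to first gridline: x 0.8800, y 0.8891 (then +2.0000 / +1.1547)
    (3,5) via x @ 0.8800  # hit
  → r_4 = 0.8800
beam 5: φ=90°, α=165°
  direction (-0.9659, 0.2588); cell (4,5); t to first gridline: x 0.4555, y 2.9751 (then +1.0353 / +3.8637)
    (3,5) via x @ 0.4555  # hit
  → r_5 = 0.4555

ranges = [0.5798, 0.6466, 0.7972, 0.8800, 0.4555]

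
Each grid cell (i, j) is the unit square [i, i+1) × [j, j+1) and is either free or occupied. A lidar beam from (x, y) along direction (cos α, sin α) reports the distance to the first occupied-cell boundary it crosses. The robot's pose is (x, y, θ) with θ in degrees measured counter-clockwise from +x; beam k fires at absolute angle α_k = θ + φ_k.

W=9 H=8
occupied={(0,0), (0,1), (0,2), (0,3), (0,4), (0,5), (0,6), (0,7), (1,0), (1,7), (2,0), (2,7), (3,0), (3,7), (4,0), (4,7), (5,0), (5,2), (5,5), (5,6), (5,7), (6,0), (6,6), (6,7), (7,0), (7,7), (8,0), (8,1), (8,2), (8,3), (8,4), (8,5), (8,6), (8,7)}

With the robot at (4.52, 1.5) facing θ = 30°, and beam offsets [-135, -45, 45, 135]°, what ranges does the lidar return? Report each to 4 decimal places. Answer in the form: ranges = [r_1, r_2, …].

ranges = [0.5176, 1.9319, 3.6235, 3.6442]

beam 1: φ=-135°, α=255°
  cosα=-0.2588 sinα=-0.9659 | (4,1) | tMaxX 2.0091 tMaxY 0.5176 | tΔX 3.8637 tΔY 1.0353
    t=0.5176 [y] (4,0) — stop
  → r_1 = 0.5176
beam 2: φ=-45°, α=345°
  cosα=0.9659 sinα=-0.2588 | (4,1) | tMaxX 0.4969 tMaxY 1.9319 | tΔX 1.0353 tΔY 3.8637
    t=0.4969 [x] (5,1)
    t=1.5322 [x] (6,1)
    t=1.9319 [y] (6,0) — stop
  → r_2 = 1.9319
beam 3: φ=45°, α=75°
  cosα=0.2588 sinα=0.9659 | (4,1) | tMaxX 1.8546 tMaxY 0.5176 | tΔX 3.8637 tΔY 1.0353
    t=0.5176 [y] (4,2)
    t=1.5529 [y] (4,3)
    t=1.8546 [x] (5,3)
    t=2.5882 [y] (5,4)
    t=3.6235 [y] (5,5) — stop
  → r_3 = 3.6235
beam 4: φ=135°, α=165°
  cosα=-0.9659 sinα=0.2588 | (4,1) | tMaxX 0.5383 tMaxY 1.9319 | tΔX 1.0353 tΔY 3.8637
    t=0.5383 [x] (3,1)
    t=1.5736 [x] (2,1)
    t=1.9319 [y] (2,2)
    t=2.6089 [x] (1,2)
    t=3.6442 [x] (0,2) — stop
  → r_4 = 3.6442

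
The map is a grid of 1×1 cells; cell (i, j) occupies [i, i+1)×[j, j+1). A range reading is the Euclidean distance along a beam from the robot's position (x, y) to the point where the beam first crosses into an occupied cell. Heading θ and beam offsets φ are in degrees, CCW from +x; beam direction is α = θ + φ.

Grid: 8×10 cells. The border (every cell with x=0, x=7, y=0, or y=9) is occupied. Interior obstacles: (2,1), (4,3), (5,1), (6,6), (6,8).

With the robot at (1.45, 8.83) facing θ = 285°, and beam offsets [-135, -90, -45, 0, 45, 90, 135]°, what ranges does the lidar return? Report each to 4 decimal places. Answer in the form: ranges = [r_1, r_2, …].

ranges = [0.3400, 0.4659, 0.9000, 8.1062, 5.2539, 0.6568, 0.1963]

beam 1: φ=-135°, α=150°
  d=(-0.8660,0.5000)  start (1,8)  tX=0.5196 tY=0.3400  stride 1/|dx|=1.1547 1/|dy|=2.0000
    cross y-line → (1,9), t=0.3400 (wall)
  → r_1 = 0.3400
beam 2: φ=-90°, α=195°
  d=(-0.9659,-0.2588)  start (1,8)  tX=0.4659 tY=3.2069  stride 1/|dx|=1.0353 1/|dy|=3.8637
    cross x-line → (0,8), t=0.4659 (wall)
  → r_2 = 0.4659
beam 3: φ=-45°, α=240°
  d=(-0.5000,-0.8660)  start (1,8)  tX=0.9000 tY=0.9584  stride 1/|dx|=2.0000 1/|dy|=1.1547
    cross x-line → (0,8), t=0.9000 (wall)
  → r_3 = 0.9000
beam 4: φ=0°, α=285°
  d=(0.2588,-0.9659)  start (1,8)  tX=2.1250 tY=0.8593  stride 1/|dx|=3.8637 1/|dy|=1.0353
    cross y-line → (1,7), t=0.8593
    cross y-line → (1,6), t=1.8946
    cross x-line → (2,6), t=2.1250
    cross y-line → (2,5), t=2.9298
    cross y-line → (2,4), t=3.9651
    cross y-line → (2,3), t=5.0004
    cross x-line → (3,3), t=5.9887
    cross y-line → (3,2), t=6.0357
    cross y-line → (3,1), t=7.0709
    cross y-line → (3,0), t=8.1062 (wall)
  → r_4 = 8.1062
beam 5: φ=45°, α=330°
  d=(0.8660,-0.5000)  start (1,8)  tX=0.6351 tY=1.6600  stride 1/|dx|=1.1547 1/|dy|=2.0000
    cross x-line → (2,8), t=0.6351
    cross y-line → (2,7), t=1.6600
    cross x-line → (3,7), t=1.7898
    cross x-line → (4,7), t=2.9445
    cross y-line → (4,6), t=3.6600
    cross x-line → (5,6), t=4.0992
    cross x-line → (6,6), t=5.2539 (wall)
  → r_5 = 5.2539
beam 6: φ=90°, α=15°
  d=(0.9659,0.2588)  start (1,8)  tX=0.5694 tY=0.6568  stride 1/|dx|=1.0353 1/|dy|=3.8637
    cross x-line → (2,8), t=0.5694
    cross y-line → (2,9), t=0.6568 (wall)
  → r_6 = 0.6568
beam 7: φ=135°, α=60°
  d=(0.5000,0.8660)  start (1,8)  tX=1.1000 tY=0.1963  stride 1/|dx|=2.0000 1/|dy|=1.1547
    cross y-line → (1,9), t=0.1963 (wall)
  → r_7 = 0.1963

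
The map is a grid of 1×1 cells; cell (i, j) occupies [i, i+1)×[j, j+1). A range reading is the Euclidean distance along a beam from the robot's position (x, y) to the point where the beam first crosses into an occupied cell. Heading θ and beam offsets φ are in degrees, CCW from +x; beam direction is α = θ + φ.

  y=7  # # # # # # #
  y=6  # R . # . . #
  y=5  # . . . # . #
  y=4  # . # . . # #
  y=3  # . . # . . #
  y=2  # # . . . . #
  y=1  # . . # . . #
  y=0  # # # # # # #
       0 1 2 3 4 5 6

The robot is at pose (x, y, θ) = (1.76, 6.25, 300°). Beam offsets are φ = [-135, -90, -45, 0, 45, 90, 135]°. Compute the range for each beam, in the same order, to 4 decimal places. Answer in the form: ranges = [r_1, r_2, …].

ranges = [0.7868, 0.8776, 2.9364, 1.4434, 2.3190, 1.4318, 0.7765]

beam 1: φ=-135°, α=165°
  d=(-0.9659,0.2588)  start (1,6)  tX=0.7868 tY=2.8978  stride 1/|dx|=1.0353 1/|dy|=3.8637
    cross x-line → (0,6), t=0.7868 (wall)
  → r_1 = 0.7868
beam 2: φ=-90°, α=210°
  d=(-0.8660,-0.5000)  start (1,6)  tX=0.8776 tY=0.5000  stride 1/|dx|=1.1547 1/|dy|=2.0000
    cross y-line → (1,5), t=0.5000
    cross x-line → (0,5), t=0.8776 (wall)
  → r_2 = 0.8776
beam 3: φ=-45°, α=255°
  d=(-0.2588,-0.9659)  start (1,6)  tX=2.9364 tY=0.2588  stride 1/|dx|=3.8637 1/|dy|=1.0353
    cross y-line → (1,5), t=0.2588
    cross y-line → (1,4), t=1.2941
    cross y-line → (1,3), t=2.3294
    cross x-line → (0,3), t=2.9364 (wall)
  → r_3 = 2.9364
beam 4: φ=0°, α=300°
  d=(0.5000,-0.8660)  start (1,6)  tX=0.4800 tY=0.2887  stride 1/|dx|=2.0000 1/|dy|=1.1547
    cross y-line → (1,5), t=0.2887
    cross x-line → (2,5), t=0.4800
    cross y-line → (2,4), t=1.4434 (wall)
  → r_4 = 1.4434
beam 5: φ=45°, α=345°
  d=(0.9659,-0.2588)  start (1,6)  tX=0.2485 tY=0.9659  stride 1/|dx|=1.0353 1/|dy|=3.8637
    cross x-line → (2,6), t=0.2485
    cross y-line → (2,5), t=0.9659
    cross x-line → (3,5), t=1.2837
    cross x-line → (4,5), t=2.3190 (wall)
  → r_5 = 2.3190
beam 6: φ=90°, α=30°
  d=(0.8660,0.5000)  start (1,6)  tX=0.2771 tY=1.5000  stride 1/|dx|=1.1547 1/|dy|=2.0000
    cross x-line → (2,6), t=0.2771
    cross x-line → (3,6), t=1.4318 (wall)
  → r_6 = 1.4318
beam 7: φ=135°, α=75°
  d=(0.2588,0.9659)  start (1,6)  tX=0.9273 tY=0.7765  stride 1/|dx|=3.8637 1/|dy|=1.0353
    cross y-line → (1,7), t=0.7765 (wall)
  → r_7 = 0.7765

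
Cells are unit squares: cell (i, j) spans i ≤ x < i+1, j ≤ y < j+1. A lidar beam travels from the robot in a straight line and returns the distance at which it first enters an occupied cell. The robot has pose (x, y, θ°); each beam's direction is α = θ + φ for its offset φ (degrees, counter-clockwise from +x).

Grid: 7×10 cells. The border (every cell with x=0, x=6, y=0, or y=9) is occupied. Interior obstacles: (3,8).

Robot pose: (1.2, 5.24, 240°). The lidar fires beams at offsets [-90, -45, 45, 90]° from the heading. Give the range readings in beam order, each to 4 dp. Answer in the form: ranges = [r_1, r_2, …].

beam 1: φ=-90°, α=150°
  direction (-0.8660, 0.5000); cell (1,5); t to first gridline: x 0.2309, y 1.5200 (then +1.1547 / +2.0000)
    (0,5) via x @ 0.2309  # hit
  → r_1 = 0.2309
beam 2: φ=-45°, α=195°
  direction (-0.9659, -0.2588); cell (1,5); t to first gridline: x 0.2071, y 0.9273 (then +1.0353 / +3.8637)
    (0,5) via x @ 0.2071  # hit
  → r_2 = 0.2071
beam 3: φ=45°, α=285°
  direction (0.2588, -0.9659); cell (1,5); t to first gridline: x 3.0910, y 0.2485 (then +3.8637 / +1.0353)
    (1,4) via y @ 0.2485
    (1,3) via y @ 1.2837
    (1,2) via y @ 2.3190
    (2,2) via x @ 3.0910
    (2,1) via y @ 3.3543
    (2,0) via y @ 4.3896  # hit
  → r_3 = 4.3896
beam 4: φ=90°, α=330°
  direction (0.8660, -0.5000); cell (1,5); t to first gridline: x 0.9238, y 0.4800 (then +1.1547 / +2.0000)
    (1,4) via y @ 0.4800
    (2,4) via x @ 0.9238
    (3,4) via x @ 2.0785
    (3,3) via y @ 2.4800
    (4,3) via x @ 3.2332
    (5,3) via x @ 4.3879
    (5,2) via y @ 4.4800
    (6,2) via x @ 5.5426  # hit
  → r_4 = 5.5426

ranges = [0.2309, 0.2071, 4.3896, 5.5426]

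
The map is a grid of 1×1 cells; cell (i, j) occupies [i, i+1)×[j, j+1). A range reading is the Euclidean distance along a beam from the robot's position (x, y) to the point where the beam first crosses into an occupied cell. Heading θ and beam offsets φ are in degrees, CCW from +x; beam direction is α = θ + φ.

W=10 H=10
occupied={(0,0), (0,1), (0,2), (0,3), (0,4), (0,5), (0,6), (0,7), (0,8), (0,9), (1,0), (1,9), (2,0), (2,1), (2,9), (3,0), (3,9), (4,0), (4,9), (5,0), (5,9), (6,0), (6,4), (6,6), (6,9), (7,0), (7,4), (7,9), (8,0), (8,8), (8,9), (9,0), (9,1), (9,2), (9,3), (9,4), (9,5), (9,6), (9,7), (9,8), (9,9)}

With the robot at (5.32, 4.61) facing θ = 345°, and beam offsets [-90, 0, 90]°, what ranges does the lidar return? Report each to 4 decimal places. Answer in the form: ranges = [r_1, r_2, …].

ranges = [3.7373, 0.7040, 4.5449]

beam 1: φ=-90°, α=255°
  d=(-0.2588,-0.9659)  start (5,4)  tX=1.2364 tY=0.6315  stride 1/|dx|=3.8637 1/|dy|=1.0353
    cross y-line → (5,3), t=0.6315
    cross x-line → (4,3), t=1.2364
    cross y-line → (4,2), t=1.6668
    cross y-line → (4,1), t=2.7021
    cross y-line → (4,0), t=3.7373 (wall)
  → r_1 = 3.7373
beam 2: φ=0°, α=345°
  d=(0.9659,-0.2588)  start (5,4)  tX=0.7040 tY=2.3569  stride 1/|dx|=1.0353 1/|dy|=3.8637
    cross x-line → (6,4), t=0.7040 (wall)
  → r_2 = 0.7040
beam 3: φ=90°, α=75°
  d=(0.2588,0.9659)  start (5,4)  tX=2.6273 tY=0.4038  stride 1/|dx|=3.8637 1/|dy|=1.0353
    cross y-line → (5,5), t=0.4038
    cross y-line → (5,6), t=1.4390
    cross y-line → (5,7), t=2.4743
    cross x-line → (6,7), t=2.6273
    cross y-line → (6,8), t=3.5096
    cross y-line → (6,9), t=4.5449 (wall)
  → r_3 = 4.5449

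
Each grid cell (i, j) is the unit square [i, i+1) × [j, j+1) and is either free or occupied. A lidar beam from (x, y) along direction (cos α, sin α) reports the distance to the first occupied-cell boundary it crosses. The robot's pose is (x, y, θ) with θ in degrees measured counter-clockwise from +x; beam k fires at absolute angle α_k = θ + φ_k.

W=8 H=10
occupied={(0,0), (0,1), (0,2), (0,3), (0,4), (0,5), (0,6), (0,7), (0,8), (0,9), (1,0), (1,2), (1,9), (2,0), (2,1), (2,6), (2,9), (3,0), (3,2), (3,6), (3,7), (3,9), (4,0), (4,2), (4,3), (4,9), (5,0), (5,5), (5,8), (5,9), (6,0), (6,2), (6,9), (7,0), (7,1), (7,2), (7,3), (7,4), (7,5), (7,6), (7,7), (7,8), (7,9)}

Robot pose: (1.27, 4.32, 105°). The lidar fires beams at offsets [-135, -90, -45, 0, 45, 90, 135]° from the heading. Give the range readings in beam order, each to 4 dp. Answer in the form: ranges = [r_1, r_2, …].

ranges = [2.6400, 3.8616, 1.9399, 1.0432, 0.3118, 0.2795, 0.5400]

beam 1: φ=-135°, α=330°
  d=(0.8660,-0.5000)  start (1,4)  tX=0.8429 tY=0.6400  stride 1/|dx|=1.1547 1/|dy|=2.0000
    cross y-line → (1,3), t=0.6400
    cross x-line → (2,3), t=0.8429
    cross x-line → (3,3), t=1.9976
    cross y-line → (3,2), t=2.6400 (wall)
  → r_1 = 2.6400
beam 2: φ=-90°, α=15°
  d=(0.9659,0.2588)  start (1,4)  tX=0.7558 tY=2.6273  stride 1/|dx|=1.0353 1/|dy|=3.8637
    cross x-line → (2,4), t=0.7558
    cross x-line → (3,4), t=1.7910
    cross y-line → (3,5), t=2.6273
    cross x-line → (4,5), t=2.8263
    cross x-line → (5,5), t=3.8616 (wall)
  → r_2 = 3.8616
beam 3: φ=-45°, α=60°
  d=(0.5000,0.8660)  start (1,4)  tX=1.4600 tY=0.7852  stride 1/|dx|=2.0000 1/|dy|=1.1547
    cross y-line → (1,5), t=0.7852
    cross x-line → (2,5), t=1.4600
    cross y-line → (2,6), t=1.9399 (wall)
  → r_3 = 1.9399
beam 4: φ=0°, α=105°
  d=(-0.2588,0.9659)  start (1,4)  tX=1.0432 tY=0.7040  stride 1/|dx|=3.8637 1/|dy|=1.0353
    cross y-line → (1,5), t=0.7040
    cross x-line → (0,5), t=1.0432 (wall)
  → r_4 = 1.0432
beam 5: φ=45°, α=150°
  d=(-0.8660,0.5000)  start (1,4)  tX=0.3118 tY=1.3600  stride 1/|dx|=1.1547 1/|dy|=2.0000
    cross x-line → (0,4), t=0.3118 (wall)
  → r_5 = 0.3118
beam 6: φ=90°, α=195°
  d=(-0.9659,-0.2588)  start (1,4)  tX=0.2795 tY=1.2364  stride 1/|dx|=1.0353 1/|dy|=3.8637
    cross x-line → (0,4), t=0.2795 (wall)
  → r_6 = 0.2795
beam 7: φ=135°, α=240°
  d=(-0.5000,-0.8660)  start (1,4)  tX=0.5400 tY=0.3695  stride 1/|dx|=2.0000 1/|dy|=1.1547
    cross y-line → (1,3), t=0.3695
    cross x-line → (0,3), t=0.5400 (wall)
  → r_7 = 0.5400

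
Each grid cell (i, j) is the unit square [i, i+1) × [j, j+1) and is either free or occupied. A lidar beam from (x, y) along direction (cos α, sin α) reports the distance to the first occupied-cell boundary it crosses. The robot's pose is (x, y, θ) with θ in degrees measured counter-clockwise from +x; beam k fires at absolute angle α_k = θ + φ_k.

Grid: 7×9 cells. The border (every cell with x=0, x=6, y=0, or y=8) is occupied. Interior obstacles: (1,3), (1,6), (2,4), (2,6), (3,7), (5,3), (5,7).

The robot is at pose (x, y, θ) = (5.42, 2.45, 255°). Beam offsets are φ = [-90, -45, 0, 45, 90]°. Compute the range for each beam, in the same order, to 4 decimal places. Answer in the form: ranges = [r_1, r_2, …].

ranges = [3.5406, 2.9000, 1.5012, 1.1600, 0.6005]

beam 1: φ=-90°, α=165°
  direction (-0.9659, 0.2588); cell (5,2); t to first gridline: x 0.4348, y 2.1250 (then +1.0353 / +3.8637)
    (4,2) via x @ 0.4348
    (3,2) via x @ 1.4701
    (3,3) via y @ 2.1250
    (2,3) via x @ 2.5054
    (1,3) via x @ 3.5406  # hit
  → r_1 = 3.5406
beam 2: φ=-45°, α=210°
  direction (-0.8660, -0.5000); cell (5,2); t to first gridline: x 0.4850, y 0.9000 (then +1.1547 / +2.0000)
    (4,2) via x @ 0.4850
    (4,1) via y @ 0.9000
    (3,1) via x @ 1.6397
    (2,1) via x @ 2.7944
    (2,0) via y @ 2.9000  # hit
  → r_2 = 2.9000
beam 3: φ=0°, α=255°
  direction (-0.2588, -0.9659); cell (5,2); t to first gridline: x 1.6228, y 0.4659 (then +3.8637 / +1.0353)
    (5,1) via y @ 0.4659
    (5,0) via y @ 1.5012  # hit
  → r_3 = 1.5012
beam 4: φ=45°, α=300°
  direction (0.5000, -0.8660); cell (5,2); t to first gridline: x 1.1600, y 0.5196 (then +2.0000 / +1.1547)
    (5,1) via y @ 0.5196
    (6,1) via x @ 1.1600  # hit
  → r_4 = 1.1600
beam 5: φ=90°, α=345°
  direction (0.9659, -0.2588); cell (5,2); t to first gridline: x 0.6005, y 1.7387 (then +1.0353 / +3.8637)
    (6,2) via x @ 0.6005  # hit
  → r_5 = 0.6005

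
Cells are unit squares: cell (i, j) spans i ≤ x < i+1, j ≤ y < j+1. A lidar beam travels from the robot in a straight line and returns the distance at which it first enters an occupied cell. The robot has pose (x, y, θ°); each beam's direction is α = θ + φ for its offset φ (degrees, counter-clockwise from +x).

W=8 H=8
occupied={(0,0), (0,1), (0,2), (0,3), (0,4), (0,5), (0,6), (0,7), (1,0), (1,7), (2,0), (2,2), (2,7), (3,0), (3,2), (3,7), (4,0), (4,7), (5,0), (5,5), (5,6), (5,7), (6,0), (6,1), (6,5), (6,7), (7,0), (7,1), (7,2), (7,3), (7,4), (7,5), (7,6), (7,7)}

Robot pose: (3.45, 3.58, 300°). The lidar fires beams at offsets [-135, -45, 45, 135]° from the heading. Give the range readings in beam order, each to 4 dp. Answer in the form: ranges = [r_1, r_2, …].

ranges = [2.5364, 0.6005, 3.6752, 3.5406]

beam 1: φ=-135°, α=165°
  dir = (cos 165°, sin 165°) = (-0.9659, 0.2588); from cell (3,3)
  next x-line at t=0.4659, next y-line at t=1.6228; Δt_x=1.0353, Δt_y=3.8637
    x: enter (2,3) at t=0.4659
    x: enter (1,3) at t=1.5012
    y: enter (1,4) at t=1.6228
    x: enter (0,4) at t=2.5364 ← occupied
  → r_1 = 2.5364
beam 2: φ=-45°, α=255°
  dir = (cos 255°, sin 255°) = (-0.2588, -0.9659); from cell (3,3)
  next x-line at t=1.7387, next y-line at t=0.6005; Δt_x=3.8637, Δt_y=1.0353
    y: enter (3,2) at t=0.6005 ← occupied
  → r_2 = 0.6005
beam 3: φ=45°, α=345°
  dir = (cos 345°, sin 345°) = (0.9659, -0.2588); from cell (3,3)
  next x-line at t=0.5694, next y-line at t=2.2409; Δt_x=1.0353, Δt_y=3.8637
    x: enter (4,3) at t=0.5694
    x: enter (5,3) at t=1.6047
    y: enter (5,2) at t=2.2409
    x: enter (6,2) at t=2.6400
    x: enter (7,2) at t=3.6752 ← occupied
  → r_3 = 3.6752
beam 4: φ=135°, α=75°
  dir = (cos 75°, sin 75°) = (0.2588, 0.9659); from cell (3,3)
  next x-line at t=2.1250, next y-line at t=0.4348; Δt_x=3.8637, Δt_y=1.0353
    y: enter (3,4) at t=0.4348
    y: enter (3,5) at t=1.4701
    x: enter (4,5) at t=2.1250
    y: enter (4,6) at t=2.5054
    y: enter (4,7) at t=3.5406 ← occupied
  → r_4 = 3.5406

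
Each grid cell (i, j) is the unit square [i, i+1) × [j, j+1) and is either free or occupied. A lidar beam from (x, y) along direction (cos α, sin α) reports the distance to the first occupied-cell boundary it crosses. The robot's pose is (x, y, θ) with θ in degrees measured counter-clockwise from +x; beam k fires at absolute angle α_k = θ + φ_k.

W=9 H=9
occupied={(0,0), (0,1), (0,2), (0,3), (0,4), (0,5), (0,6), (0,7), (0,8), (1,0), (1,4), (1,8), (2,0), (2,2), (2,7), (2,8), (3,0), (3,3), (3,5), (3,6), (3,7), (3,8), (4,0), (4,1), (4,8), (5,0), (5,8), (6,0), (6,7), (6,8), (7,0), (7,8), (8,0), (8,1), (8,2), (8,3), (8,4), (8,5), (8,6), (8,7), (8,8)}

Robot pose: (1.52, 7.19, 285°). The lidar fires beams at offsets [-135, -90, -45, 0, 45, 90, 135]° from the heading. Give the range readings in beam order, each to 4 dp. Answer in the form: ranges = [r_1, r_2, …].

ranges = [0.6004, 0.5383, 1.0400, 4.3378, 1.7090, 0.4969, 0.9353]

beam 1: φ=-135°, α=150°
  d=(-0.8660,0.5000)  start (1,7)  tX=0.6004 tY=1.6200  stride 1/|dx|=1.1547 1/|dy|=2.0000
    cross x-line → (0,7), t=0.6004 (wall)
  → r_1 = 0.6004
beam 2: φ=-90°, α=195°
  d=(-0.9659,-0.2588)  start (1,7)  tX=0.5383 tY=0.7341  stride 1/|dx|=1.0353 1/|dy|=3.8637
    cross x-line → (0,7), t=0.5383 (wall)
  → r_2 = 0.5383
beam 3: φ=-45°, α=240°
  d=(-0.5000,-0.8660)  start (1,7)  tX=1.0400 tY=0.2194  stride 1/|dx|=2.0000 1/|dy|=1.1547
    cross y-line → (1,6), t=0.2194
    cross x-line → (0,6), t=1.0400 (wall)
  → r_3 = 1.0400
beam 4: φ=0°, α=285°
  d=(0.2588,-0.9659)  start (1,7)  tX=1.8546 tY=0.1967  stride 1/|dx|=3.8637 1/|dy|=1.0353
    cross y-line → (1,6), t=0.1967
    cross y-line → (1,5), t=1.2320
    cross x-line → (2,5), t=1.8546
    cross y-line → (2,4), t=2.2673
    cross y-line → (2,3), t=3.3025
    cross y-line → (2,2), t=4.3378 (wall)
  → r_4 = 4.3378
beam 5: φ=45°, α=330°
  d=(0.8660,-0.5000)  start (1,7)  tX=0.5543 tY=0.3800  stride 1/|dx|=1.1547 1/|dy|=2.0000
    cross y-line → (1,6), t=0.3800
    cross x-line → (2,6), t=0.5543
    cross x-line → (3,6), t=1.7090 (wall)
  → r_5 = 1.7090
beam 6: φ=90°, α=15°
  d=(0.9659,0.2588)  start (1,7)  tX=0.4969 tY=3.1296  stride 1/|dx|=1.0353 1/|dy|=3.8637
    cross x-line → (2,7), t=0.4969 (wall)
  → r_6 = 0.4969
beam 7: φ=135°, α=60°
  d=(0.5000,0.8660)  start (1,7)  tX=0.9600 tY=0.9353  stride 1/|dx|=2.0000 1/|dy|=1.1547
    cross y-line → (1,8), t=0.9353 (wall)
  → r_7 = 0.9353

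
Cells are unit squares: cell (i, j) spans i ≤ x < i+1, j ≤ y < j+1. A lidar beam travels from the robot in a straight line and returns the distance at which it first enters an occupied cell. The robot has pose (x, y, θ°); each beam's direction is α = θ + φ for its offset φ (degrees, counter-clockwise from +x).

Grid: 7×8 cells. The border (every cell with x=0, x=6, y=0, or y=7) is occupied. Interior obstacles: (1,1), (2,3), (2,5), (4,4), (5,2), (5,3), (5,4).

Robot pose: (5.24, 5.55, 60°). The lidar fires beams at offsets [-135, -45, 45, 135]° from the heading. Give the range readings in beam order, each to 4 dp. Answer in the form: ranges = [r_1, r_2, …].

ranges = [0.5694, 0.7868, 1.5012, 4.3896]

beam 1: φ=-135°, α=285°
  dir = (cos 285°, sin 285°) = (0.2588, -0.9659); from cell (5,5)
  next x-line at t=2.9364, next y-line at t=0.5694; Δt_x=3.8637, Δt_y=1.0353
    y: enter (5,4) at t=0.5694 ← occupied
  → r_1 = 0.5694
beam 2: φ=-45°, α=15°
  dir = (cos 15°, sin 15°) = (0.9659, 0.2588); from cell (5,5)
  next x-line at t=0.7868, next y-line at t=1.7387; Δt_x=1.0353, Δt_y=3.8637
    x: enter (6,5) at t=0.7868 ← occupied
  → r_2 = 0.7868
beam 3: φ=45°, α=105°
  dir = (cos 105°, sin 105°) = (-0.2588, 0.9659); from cell (5,5)
  next x-line at t=0.9273, next y-line at t=0.4659; Δt_x=3.8637, Δt_y=1.0353
    y: enter (5,6) at t=0.4659
    x: enter (4,6) at t=0.9273
    y: enter (4,7) at t=1.5012 ← occupied
  → r_3 = 1.5012
beam 4: φ=135°, α=195°
  dir = (cos 195°, sin 195°) = (-0.9659, -0.2588); from cell (5,5)
  next x-line at t=0.2485, next y-line at t=2.1250; Δt_x=1.0353, Δt_y=3.8637
    x: enter (4,5) at t=0.2485
    x: enter (3,5) at t=1.2837
    y: enter (3,4) at t=2.1250
    x: enter (2,4) at t=2.3190
    x: enter (1,4) at t=3.3543
    x: enter (0,4) at t=4.3896 ← occupied
  → r_4 = 4.3896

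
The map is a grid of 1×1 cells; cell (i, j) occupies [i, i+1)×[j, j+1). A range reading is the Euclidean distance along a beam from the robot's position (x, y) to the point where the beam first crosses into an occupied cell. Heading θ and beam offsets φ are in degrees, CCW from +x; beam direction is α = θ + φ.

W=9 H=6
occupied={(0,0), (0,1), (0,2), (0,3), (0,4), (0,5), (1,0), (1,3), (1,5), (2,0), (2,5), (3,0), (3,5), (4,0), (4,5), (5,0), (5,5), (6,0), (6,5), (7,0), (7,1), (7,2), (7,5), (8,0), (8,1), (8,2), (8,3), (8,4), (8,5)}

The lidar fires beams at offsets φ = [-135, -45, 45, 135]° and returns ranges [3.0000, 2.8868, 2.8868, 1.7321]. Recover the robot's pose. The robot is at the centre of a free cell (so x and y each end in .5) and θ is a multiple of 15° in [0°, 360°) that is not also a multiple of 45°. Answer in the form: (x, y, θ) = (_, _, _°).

Enumerate (i+0.5, j+0.5, θ) over the 25 free cells and 16 admissible headings. For each, cast all 4 beams and compare to the given ranges.
  (6.5, 4.5, 150°): beam 1 = 1.5529 ≠ 3.0000 ✗
  (6.5, 1.5, 195°): beam 1 = 1.0000 ≠ 3.0000 ✗
  (3.5, 2.5, 300°): beam 1 = 1.9319 ≠ 3.0000 ✗
  (5.5, 1.5, 285°): beam 1 = 4.0415 ≠ 3.0000 ✗
  …
  (4.5, 3.5, 285°): r_1=3.0000, r_2=2.8868, r_3=2.8868, r_4=1.7321 — all match ✓
Only this pose fits every beam.

(x, y, θ) = (4.5, 3.5, 285°)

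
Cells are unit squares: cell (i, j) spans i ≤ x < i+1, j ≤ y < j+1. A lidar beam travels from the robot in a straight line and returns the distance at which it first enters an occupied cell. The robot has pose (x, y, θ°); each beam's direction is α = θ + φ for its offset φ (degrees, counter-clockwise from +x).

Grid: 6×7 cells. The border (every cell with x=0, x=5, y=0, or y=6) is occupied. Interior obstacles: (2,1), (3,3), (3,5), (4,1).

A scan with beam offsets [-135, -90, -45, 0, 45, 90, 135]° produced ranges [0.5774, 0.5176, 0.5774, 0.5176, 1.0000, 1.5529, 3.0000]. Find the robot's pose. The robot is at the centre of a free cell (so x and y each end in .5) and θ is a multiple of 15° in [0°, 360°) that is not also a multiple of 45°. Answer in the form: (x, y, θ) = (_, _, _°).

(x, y, θ) = (2.5, 5.5, 105°)

The pose lattice has 16·16 = 256 candidates. Test each by forward raycasting.
  (3.5, 2.5, 105°): beam 1 = 1.0000 ≠ 0.5774 ✗
  (4.5, 5.5, 105°): beam 5 = 0.5774 ≠ 1.0000 ✗
  (2.5, 4.5, 165°): beam 1 = 1.0000 ≠ 0.5774 ✗
  (1.5, 1.5, 285°): beam 5 = 0.5774 ≠ 1.0000 ✗
  (3.5, 4.5, 150°): beam 1 = 1.5529 ≠ 0.5774 ✗
  …
  (2.5, 5.5, 105°): r_1=0.5774, r_2=0.5176, r_3=0.5774, r_4=0.5176, r_5=1.0000, r_6=1.5529, r_7=3.0000 — all match ✓
No second candidate reproduces the full scan.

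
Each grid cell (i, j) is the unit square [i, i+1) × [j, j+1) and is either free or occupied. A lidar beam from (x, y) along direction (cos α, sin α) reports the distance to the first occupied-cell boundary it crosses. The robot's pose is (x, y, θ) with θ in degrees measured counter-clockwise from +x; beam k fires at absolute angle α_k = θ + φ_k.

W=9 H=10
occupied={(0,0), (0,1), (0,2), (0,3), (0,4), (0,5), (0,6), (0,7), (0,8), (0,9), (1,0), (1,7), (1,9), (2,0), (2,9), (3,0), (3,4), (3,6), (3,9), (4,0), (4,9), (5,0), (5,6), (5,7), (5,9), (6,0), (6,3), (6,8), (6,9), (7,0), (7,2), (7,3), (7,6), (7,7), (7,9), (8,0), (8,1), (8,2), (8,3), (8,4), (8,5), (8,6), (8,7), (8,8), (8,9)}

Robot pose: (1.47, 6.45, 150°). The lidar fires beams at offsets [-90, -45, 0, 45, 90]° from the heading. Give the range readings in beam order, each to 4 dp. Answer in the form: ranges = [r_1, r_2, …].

ranges = [0.6351, 0.5694, 0.5427, 0.4866, 0.9400]

beam 1: φ=-90°, α=60°
  direction (0.5000, 0.8660); cell (1,6); t to first gridline: x 1.0600, y 0.6351 (then +2.0000 / +1.1547)
    (1,7) via y @ 0.6351  # hit
  → r_1 = 0.6351
beam 2: φ=-45°, α=105°
  direction (-0.2588, 0.9659); cell (1,6); t to first gridline: x 1.8159, y 0.5694 (then +3.8637 / +1.0353)
    (1,7) via y @ 0.5694  # hit
  → r_2 = 0.5694
beam 3: φ=0°, α=150°
  direction (-0.8660, 0.5000); cell (1,6); t to first gridline: x 0.5427, y 1.1000 (then +1.1547 / +2.0000)
    (0,6) via x @ 0.5427  # hit
  → r_3 = 0.5427
beam 4: φ=45°, α=195°
  direction (-0.9659, -0.2588); cell (1,6); t to first gridline: x 0.4866, y 1.7387 (then +1.0353 / +3.8637)
    (0,6) via x @ 0.4866  # hit
  → r_4 = 0.4866
beam 5: φ=90°, α=240°
  direction (-0.5000, -0.8660); cell (1,6); t to first gridline: x 0.9400, y 0.5196 (then +2.0000 / +1.1547)
    (1,5) via y @ 0.5196
    (0,5) via x @ 0.9400  # hit
  → r_5 = 0.9400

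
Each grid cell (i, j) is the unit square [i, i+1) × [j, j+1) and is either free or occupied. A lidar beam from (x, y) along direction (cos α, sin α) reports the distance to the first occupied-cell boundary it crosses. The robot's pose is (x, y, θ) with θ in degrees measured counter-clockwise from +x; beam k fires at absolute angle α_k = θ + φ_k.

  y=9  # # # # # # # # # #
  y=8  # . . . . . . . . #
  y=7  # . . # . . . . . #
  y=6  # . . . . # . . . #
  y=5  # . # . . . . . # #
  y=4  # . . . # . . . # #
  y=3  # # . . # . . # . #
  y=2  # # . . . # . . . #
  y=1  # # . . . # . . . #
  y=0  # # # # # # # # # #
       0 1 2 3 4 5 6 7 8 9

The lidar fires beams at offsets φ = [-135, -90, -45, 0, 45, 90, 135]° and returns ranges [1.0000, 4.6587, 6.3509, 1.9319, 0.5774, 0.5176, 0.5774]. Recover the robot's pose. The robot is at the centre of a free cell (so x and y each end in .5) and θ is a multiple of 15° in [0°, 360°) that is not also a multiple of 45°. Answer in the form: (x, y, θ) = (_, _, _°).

The pose lattice has 51·16 = 816 candidates. Test each by forward raycasting.
  (1.5, 5.5, 75°): beam 1 = 5.1962 ≠ 1.0000 ✗
  (3.5, 6.5, 15°): beam 2 = 1.9319 ≠ 4.6587 ✗
  (4.5, 8.5, 330°): beam 1 = 3.6235 ≠ 1.0000 ✗
  …
  (8.5, 8.5, 285°): r_1=1.0000, r_2=4.6587, r_3=6.3509, r_4=1.9319, r_5=0.5774, r_6=0.5176, r_7=0.5774 — all match ✓
Unique over the lattice → pose = (8.5, 8.5, 285°).

(x, y, θ) = (8.5, 8.5, 285°)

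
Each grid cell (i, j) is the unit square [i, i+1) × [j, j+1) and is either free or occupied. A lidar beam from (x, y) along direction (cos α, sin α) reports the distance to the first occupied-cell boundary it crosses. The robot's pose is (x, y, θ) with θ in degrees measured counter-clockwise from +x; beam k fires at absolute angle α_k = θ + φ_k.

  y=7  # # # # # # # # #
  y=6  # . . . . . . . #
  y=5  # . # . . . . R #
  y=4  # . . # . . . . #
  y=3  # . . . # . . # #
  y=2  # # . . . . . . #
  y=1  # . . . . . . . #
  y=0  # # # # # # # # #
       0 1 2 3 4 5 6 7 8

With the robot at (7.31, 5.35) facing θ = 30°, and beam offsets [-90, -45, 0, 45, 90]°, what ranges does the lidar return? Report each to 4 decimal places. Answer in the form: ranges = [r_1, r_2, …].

beam 1: φ=-90°, α=300°
  d=(0.5000,-0.8660)  start (7,5)  tX=1.3800 tY=0.4041  stride 1/|dx|=2.0000 1/|dy|=1.1547
    cross y-line → (7,4), t=0.4041
    cross x-line → (8,4), t=1.3800 (wall)
  → r_1 = 1.3800
beam 2: φ=-45°, α=345°
  d=(0.9659,-0.2588)  start (7,5)  tX=0.7143 tY=1.3523  stride 1/|dx|=1.0353 1/|dy|=3.8637
    cross x-line → (8,5), t=0.7143 (wall)
  → r_2 = 0.7143
beam 3: φ=0°, α=30°
  d=(0.8660,0.5000)  start (7,5)  tX=0.7967 tY=1.3000  stride 1/|dx|=1.1547 1/|dy|=2.0000
    cross x-line → (8,5), t=0.7967 (wall)
  → r_3 = 0.7967
beam 4: φ=45°, α=75°
  d=(0.2588,0.9659)  start (7,5)  tX=2.6660 tY=0.6729  stride 1/|dx|=3.8637 1/|dy|=1.0353
    cross y-line → (7,6), t=0.6729
    cross y-line → (7,7), t=1.7082 (wall)
  → r_4 = 1.7082
beam 5: φ=90°, α=120°
  d=(-0.5000,0.8660)  start (7,5)  tX=0.6200 tY=0.7506  stride 1/|dx|=2.0000 1/|dy|=1.1547
    cross x-line → (6,5), t=0.6200
    cross y-line → (6,6), t=0.7506
    cross y-line → (6,7), t=1.9053 (wall)
  → r_5 = 1.9053

ranges = [1.3800, 0.7143, 0.7967, 1.7082, 1.9053]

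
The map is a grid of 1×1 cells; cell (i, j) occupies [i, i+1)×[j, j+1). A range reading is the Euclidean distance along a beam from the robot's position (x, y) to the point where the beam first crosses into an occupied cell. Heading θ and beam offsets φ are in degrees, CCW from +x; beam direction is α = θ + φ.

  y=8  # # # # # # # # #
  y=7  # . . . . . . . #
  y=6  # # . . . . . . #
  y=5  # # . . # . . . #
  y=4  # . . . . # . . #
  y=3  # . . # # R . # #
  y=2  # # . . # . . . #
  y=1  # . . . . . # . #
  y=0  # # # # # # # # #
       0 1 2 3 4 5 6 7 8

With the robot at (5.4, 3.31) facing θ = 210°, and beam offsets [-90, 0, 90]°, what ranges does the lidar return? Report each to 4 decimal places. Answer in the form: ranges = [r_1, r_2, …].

ranges = [0.7967, 0.4619, 1.5127]

beam 1: φ=-90°, α=120°
  dir = (cos 120°, sin 120°) = (-0.5000, 0.8660); from cell (5,3)
  next x-line at t=0.8000, next y-line at t=0.7967; Δt_x=2.0000, Δt_y=1.1547
    y: enter (5,4) at t=0.7967 ← occupied
  → r_1 = 0.7967
beam 2: φ=0°, α=210°
  dir = (cos 210°, sin 210°) = (-0.8660, -0.5000); from cell (5,3)
  next x-line at t=0.4619, next y-line at t=0.6200; Δt_x=1.1547, Δt_y=2.0000
    x: enter (4,3) at t=0.4619 ← occupied
  → r_2 = 0.4619
beam 3: φ=90°, α=300°
  dir = (cos 300°, sin 300°) = (0.5000, -0.8660); from cell (5,3)
  next x-line at t=1.2000, next y-line at t=0.3580; Δt_x=2.0000, Δt_y=1.1547
    y: enter (5,2) at t=0.3580
    x: enter (6,2) at t=1.2000
    y: enter (6,1) at t=1.5127 ← occupied
  → r_3 = 1.5127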